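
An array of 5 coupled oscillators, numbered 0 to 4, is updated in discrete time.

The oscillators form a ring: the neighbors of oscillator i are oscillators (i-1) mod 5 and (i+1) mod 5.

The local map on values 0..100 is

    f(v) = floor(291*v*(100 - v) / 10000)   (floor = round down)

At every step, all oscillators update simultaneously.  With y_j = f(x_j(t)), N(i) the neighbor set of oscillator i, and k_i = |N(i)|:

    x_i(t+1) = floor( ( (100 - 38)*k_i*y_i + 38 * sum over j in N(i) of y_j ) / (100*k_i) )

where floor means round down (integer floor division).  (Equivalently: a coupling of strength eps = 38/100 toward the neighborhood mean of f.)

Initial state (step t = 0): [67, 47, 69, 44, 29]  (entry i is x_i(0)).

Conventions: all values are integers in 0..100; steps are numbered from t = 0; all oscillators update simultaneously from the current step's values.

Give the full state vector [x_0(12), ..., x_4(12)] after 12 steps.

Answer: [66, 66, 66, 66, 66]

Derivation:
t=0: [67, 47, 69, 44, 29]
t=1: [64, 68, 65, 67, 62]
t=2: [66, 64, 65, 65, 67]
t=3: [65, 66, 66, 65, 64]
t=4: [66, 65, 65, 66, 66]
t=5: [65, 65, 65, 65, 65]
t=6: [66, 66, 66, 66, 66]
t=7: [65, 65, 65, 65, 65]
t=8: [66, 66, 66, 66, 66]
t=9: [65, 65, 65, 65, 65]
t=10: [66, 66, 66, 66, 66]
t=11: [65, 65, 65, 65, 65]
t=12: [66, 66, 66, 66, 66]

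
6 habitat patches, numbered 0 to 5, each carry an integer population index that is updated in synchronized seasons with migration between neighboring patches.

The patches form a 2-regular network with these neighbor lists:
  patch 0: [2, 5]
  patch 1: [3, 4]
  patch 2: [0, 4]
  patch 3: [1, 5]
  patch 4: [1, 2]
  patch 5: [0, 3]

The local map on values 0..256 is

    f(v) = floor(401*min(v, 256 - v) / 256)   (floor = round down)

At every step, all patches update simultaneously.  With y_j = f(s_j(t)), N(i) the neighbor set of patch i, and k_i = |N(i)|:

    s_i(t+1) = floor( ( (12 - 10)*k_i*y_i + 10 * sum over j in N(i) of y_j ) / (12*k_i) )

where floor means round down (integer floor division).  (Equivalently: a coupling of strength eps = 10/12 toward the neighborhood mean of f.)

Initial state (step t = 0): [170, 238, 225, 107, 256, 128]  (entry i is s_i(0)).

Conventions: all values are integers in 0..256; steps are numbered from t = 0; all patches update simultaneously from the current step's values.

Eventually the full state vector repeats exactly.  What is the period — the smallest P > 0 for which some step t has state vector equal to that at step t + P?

Simulating step by step:
t=0: [170, 238, 225, 107, 256, 128]
t=1: [125, 74, 63, 122, 31, 158]
t=2: [137, 118, 117, 143, 96, 186]
t=3: [152, 166, 170, 151, 177, 169]
t=4: [139, 142, 141, 142, 134, 158]
t=5: [169, 183, 185, 167, 181, 175]
t=6: [121, 125, 123, 123, 113, 135]
t=7: [190, 186, 184, 192, 190, 190]
t=8: [106, 102, 104, 105, 109, 101]
t=9: [161, 165, 167, 159, 162, 163]
t=10: [143, 147, 146, 144, 141, 148]
t=11: [171, 176, 177, 170, 172, 174]
t=12: [126, 131, 130, 127, 125, 132]
t=13: [195, 196, 196, 195, 195, 196]
t=14: [93, 94, 94, 93, 93, 94]
t=15: [146, 145, 145, 146, 146, 145]
t=16: [172, 172, 172, 172, 172, 172]
t=17: [131, 131, 131, 131, 131, 131]
t=18: [195, 195, 195, 195, 195, 195]
t=19: [95, 95, 95, 95, 95, 95]
t=20: [148, 148, 148, 148, 148, 148]
t=21: [169, 169, 169, 169, 169, 169]
t=22: [136, 136, 136, 136, 136, 136]
t=23: [187, 187, 187, 187, 187, 187]
t=24: [108, 108, 108, 108, 108, 108]
t=25: [169, 169, 169, 169, 169, 169]

Answer: 4
Key observation: The state at step 21, [169, 169, 169, 169, 169, 169], reappears at step 25 — and no state repeats earlier — so the cycle the system enters has period 4.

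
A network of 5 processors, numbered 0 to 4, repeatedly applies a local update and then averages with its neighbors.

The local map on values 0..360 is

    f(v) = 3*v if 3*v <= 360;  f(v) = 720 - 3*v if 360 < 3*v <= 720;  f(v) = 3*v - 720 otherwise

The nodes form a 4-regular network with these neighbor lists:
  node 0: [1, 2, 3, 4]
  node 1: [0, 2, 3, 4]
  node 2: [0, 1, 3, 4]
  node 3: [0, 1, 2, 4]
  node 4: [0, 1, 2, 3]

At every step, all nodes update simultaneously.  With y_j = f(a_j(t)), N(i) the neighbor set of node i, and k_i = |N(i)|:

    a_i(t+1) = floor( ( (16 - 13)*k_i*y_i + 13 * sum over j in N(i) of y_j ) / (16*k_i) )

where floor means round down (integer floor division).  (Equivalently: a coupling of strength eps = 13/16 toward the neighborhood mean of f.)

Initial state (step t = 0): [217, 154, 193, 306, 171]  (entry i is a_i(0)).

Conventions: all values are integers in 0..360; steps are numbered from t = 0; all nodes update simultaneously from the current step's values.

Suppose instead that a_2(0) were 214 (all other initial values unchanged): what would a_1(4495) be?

Simulating step by step:
t=0: [217, 154, 214, 306, 171]
t=1: [163, 160, 163, 161, 161]
t=2: [235, 235, 235, 235, 235]
t=3: [15, 15, 15, 15, 15]
t=4: [45, 45, 45, 45, 45]
t=5: [135, 135, 135, 135, 135]
t=6: [315, 315, 315, 315, 315]
t=7: [225, 225, 225, 225, 225]
t=8: [45, 45, 45, 45, 45]

Answer: a_1(4495) = 225
Key observation: The state at step 4, [45, 45, 45, 45, 45], reappears at step 8: the system is in a cycle of period 4 from step 4 on.  Therefore the state at step 4495 equals the state at step 4 + ((4495 - 4) mod 4) = 7, which is [225, 225, 225, 225, 225].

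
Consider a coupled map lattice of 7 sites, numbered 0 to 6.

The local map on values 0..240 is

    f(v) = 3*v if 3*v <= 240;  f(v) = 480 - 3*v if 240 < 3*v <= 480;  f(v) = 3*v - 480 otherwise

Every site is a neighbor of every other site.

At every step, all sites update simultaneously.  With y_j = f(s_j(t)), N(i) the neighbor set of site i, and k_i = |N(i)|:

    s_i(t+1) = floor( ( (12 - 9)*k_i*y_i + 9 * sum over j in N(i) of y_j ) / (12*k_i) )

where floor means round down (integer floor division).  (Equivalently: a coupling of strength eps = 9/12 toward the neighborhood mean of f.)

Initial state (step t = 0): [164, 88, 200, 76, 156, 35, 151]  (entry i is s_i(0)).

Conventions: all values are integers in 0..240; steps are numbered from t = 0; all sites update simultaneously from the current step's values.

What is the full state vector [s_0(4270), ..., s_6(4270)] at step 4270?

Answer: [27, 27, 27, 27, 27, 27, 27]
Key observation: The state at step 6, [27, 27, 27, 27, 27, 27, 27], reappears at step 14: the system is in a cycle of period 8 from step 6 on.  Therefore the state at step 4270 equals the state at step 6 + ((4270 - 6) mod 8) = 6, which is [27, 27, 27, 27, 27, 27, 27].

Derivation:
t=0: [164, 88, 200, 76, 156, 35, 151]
t=1: [91, 117, 105, 118, 91, 103, 93]
t=2: [176, 166, 171, 166, 176, 172, 175]
t=3: [36, 33, 34, 33, 36, 35, 36]
t=4: [104, 103, 103, 103, 104, 104, 104]
t=5: [169, 169, 169, 169, 169, 169, 169]
t=6: [27, 27, 27, 27, 27, 27, 27]
t=7: [81, 81, 81, 81, 81, 81, 81]
t=8: [237, 237, 237, 237, 237, 237, 237]
t=9: [231, 231, 231, 231, 231, 231, 231]
t=10: [213, 213, 213, 213, 213, 213, 213]
t=11: [159, 159, 159, 159, 159, 159, 159]
t=12: [3, 3, 3, 3, 3, 3, 3]
t=13: [9, 9, 9, 9, 9, 9, 9]
t=14: [27, 27, 27, 27, 27, 27, 27]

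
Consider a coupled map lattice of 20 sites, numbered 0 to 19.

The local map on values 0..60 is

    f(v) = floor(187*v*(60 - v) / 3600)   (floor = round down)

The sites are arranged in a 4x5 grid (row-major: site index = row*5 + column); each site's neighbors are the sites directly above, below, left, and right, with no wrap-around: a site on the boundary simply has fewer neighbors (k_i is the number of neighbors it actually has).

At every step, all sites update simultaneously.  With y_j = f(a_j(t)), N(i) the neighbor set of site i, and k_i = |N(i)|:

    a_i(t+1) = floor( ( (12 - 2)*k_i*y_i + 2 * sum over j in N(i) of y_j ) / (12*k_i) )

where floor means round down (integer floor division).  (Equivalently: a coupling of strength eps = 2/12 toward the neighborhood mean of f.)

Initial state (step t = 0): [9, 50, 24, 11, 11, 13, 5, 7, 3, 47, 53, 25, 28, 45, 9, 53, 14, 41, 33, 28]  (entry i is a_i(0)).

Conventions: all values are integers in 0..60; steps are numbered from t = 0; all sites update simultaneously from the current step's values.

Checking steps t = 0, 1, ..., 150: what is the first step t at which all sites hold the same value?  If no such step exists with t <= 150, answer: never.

Simulating step by step:
t=0: [9, 50, 24, 11, 11, 13, 5, 7, 3, 47, 53, 25, 28, 45, 9, 53, 14, 41, 33, 28]  (not all equal)
t=1: [23, 25, 40, 26, 27, 28, 16, 20, 11, 29, 21, 42, 44, 34, 25, 20, 33, 40, 45, 44]  (not all equal)
t=2: [44, 44, 41, 43, 45, 45, 37, 40, 29, 44, 42, 39, 36, 43, 44, 41, 45, 40, 35, 36]  (not all equal)
t=3: [35, 36, 39, 37, 35, 35, 43, 41, 44, 36, 39, 41, 43, 37, 36, 39, 36, 41, 44, 43]  (not all equal)
t=4: [44, 43, 42, 43, 44, 44, 37, 39, 37, 43, 42, 40, 37, 43, 43, 42, 43, 39, 36, 37]  (not all equal)
t=5: [36, 37, 38, 37, 36, 36, 43, 42, 43, 37, 38, 41, 43, 37, 37, 38, 37, 41, 43, 43]  (not all equal)
t=6: [44, 43, 42, 43, 44, 43, 37, 38, 37, 43, 42, 40, 37, 43, 43, 43, 43, 39, 37, 37]  (not all equal)
t=7: [36, 37, 39, 37, 36, 37, 43, 42, 43, 37, 38, 41, 43, 37, 37, 37, 37, 41, 43, 43]  (not all equal)
t=8: [44, 43, 42, 43, 44, 43, 37, 38, 37, 43, 42, 40, 37, 43, 43, 43, 43, 39, 37, 37]  (not all equal)

Answer: never
Key observation: The state at step 6 reappears at step 8 — the system is in a cycle of period 2 from step 6 on.  No step 0..8 is synchronized, and the cycle repeats forever, so no step up to 150 (or ever) has all sites equal.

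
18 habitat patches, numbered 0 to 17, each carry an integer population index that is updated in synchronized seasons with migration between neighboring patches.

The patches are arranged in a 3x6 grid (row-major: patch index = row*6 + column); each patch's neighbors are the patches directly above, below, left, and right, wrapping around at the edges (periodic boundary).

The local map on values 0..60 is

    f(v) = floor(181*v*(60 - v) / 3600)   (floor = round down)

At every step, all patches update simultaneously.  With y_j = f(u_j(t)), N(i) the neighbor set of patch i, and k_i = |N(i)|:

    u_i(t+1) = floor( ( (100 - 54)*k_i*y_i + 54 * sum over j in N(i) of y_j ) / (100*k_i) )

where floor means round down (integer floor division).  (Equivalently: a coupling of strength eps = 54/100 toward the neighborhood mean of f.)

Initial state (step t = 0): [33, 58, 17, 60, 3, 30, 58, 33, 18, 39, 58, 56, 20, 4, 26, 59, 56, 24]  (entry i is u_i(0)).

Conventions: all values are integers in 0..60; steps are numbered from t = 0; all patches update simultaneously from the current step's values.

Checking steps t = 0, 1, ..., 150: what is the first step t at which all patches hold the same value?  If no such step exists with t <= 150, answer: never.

Simulating step by step:
t=0: [33, 58, 17, 60, 3, 30, 58, 33, 18, 39, 58, 56, 20, 4, 26, 59, 56, 24]  (not all equal)
t=1: [33, 20, 28, 11, 11, 35, 21, 28, 39, 24, 11, 18, 32, 23, 31, 13, 12, 34]  (not all equal)
t=2: [43, 42, 41, 31, 29, 40, 42, 42, 42, 36, 30, 38, 43, 42, 42, 33, 30, 41]  (not all equal)
t=3: [37, 37, 39, 43, 44, 40, 38, 38, 38, 43, 44, 41, 36, 37, 38, 43, 44, 39]  (not all equal)
t=4: [41, 41, 40, 36, 35, 39, 41, 42, 41, 36, 35, 39, 42, 42, 41, 36, 35, 40]  (not all equal)
t=5: [39, 38, 40, 42, 42, 40, 39, 38, 39, 42, 42, 40, 38, 38, 39, 42, 42, 40]  (not all equal)
t=6: [41, 41, 40, 38, 38, 39, 41, 41, 40, 38, 38, 39, 41, 41, 40, 38, 38, 40]  (not all equal)
t=7: [39, 39, 40, 41, 41, 40, 39, 39, 40, 41, 41, 40, 39, 39, 40, 41, 41, 40]  (not all equal)
t=8: [40, 40, 40, 39, 39, 40, 40, 40, 40, 39, 39, 40, 40, 40, 40, 39, 39, 40]  (not all equal)
t=9: [40, 40, 40, 40, 40, 40, 40, 40, 40, 40, 40, 40, 40, 40, 40, 40, 40, 40]  (all equal)

Answer: 9
Key observation: Synchronization is absorbing here: once all patches are equal they stay equal, and step 9 is the first all-equal step.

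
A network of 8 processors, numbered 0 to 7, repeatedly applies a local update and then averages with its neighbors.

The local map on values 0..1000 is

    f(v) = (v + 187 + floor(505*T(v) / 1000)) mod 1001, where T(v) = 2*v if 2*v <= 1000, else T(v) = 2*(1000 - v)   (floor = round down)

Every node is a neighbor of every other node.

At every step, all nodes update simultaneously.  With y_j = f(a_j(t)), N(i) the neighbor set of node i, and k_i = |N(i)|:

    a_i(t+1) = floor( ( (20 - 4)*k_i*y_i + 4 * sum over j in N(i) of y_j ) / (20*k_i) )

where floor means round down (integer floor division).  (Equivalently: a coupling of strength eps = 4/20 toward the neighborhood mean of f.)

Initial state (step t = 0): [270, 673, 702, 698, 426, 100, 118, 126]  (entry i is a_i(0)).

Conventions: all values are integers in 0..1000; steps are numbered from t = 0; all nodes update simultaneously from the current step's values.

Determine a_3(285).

Simulating step by step:
t=0: [270, 673, 702, 698, 426, 100, 118, 126]
t=1: [636, 219, 219, 219, 106, 373, 401, 413]
t=2: [271, 609, 609, 609, 434, 848, 892, 138]
t=3: [626, 208, 208, 208, 107, 206, 206, 420]
t=4: [249, 570, 570, 570, 414, 567, 567, 127]
t=5: [589, 206, 206, 206, 73, 206, 206, 400]
t=6: [275, 592, 592, 592, 386, 592, 592, 893]
t=7: [651, 227, 227, 227, 823, 227, 227, 225]
t=8: [266, 616, 616, 616, 265, 616, 616, 613]
t=9: [629, 219, 219, 219, 628, 219, 219, 219]
t=10: [264, 601, 601, 601, 264, 601, 601, 601]
t=11: [626, 219, 219, 219, 626, 219, 219, 219]
t=12: [264, 601, 601, 601, 264, 601, 601, 601]

Answer: a_3(285) = 219
Key observation: The state at step 10, [264, 601, 601, 601, 264, 601, 601, 601], reappears at step 12: the system is in a cycle of period 2 from step 10 on.  Therefore the state at step 285 equals the state at step 10 + ((285 - 10) mod 2) = 11, which is [626, 219, 219, 219, 626, 219, 219, 219].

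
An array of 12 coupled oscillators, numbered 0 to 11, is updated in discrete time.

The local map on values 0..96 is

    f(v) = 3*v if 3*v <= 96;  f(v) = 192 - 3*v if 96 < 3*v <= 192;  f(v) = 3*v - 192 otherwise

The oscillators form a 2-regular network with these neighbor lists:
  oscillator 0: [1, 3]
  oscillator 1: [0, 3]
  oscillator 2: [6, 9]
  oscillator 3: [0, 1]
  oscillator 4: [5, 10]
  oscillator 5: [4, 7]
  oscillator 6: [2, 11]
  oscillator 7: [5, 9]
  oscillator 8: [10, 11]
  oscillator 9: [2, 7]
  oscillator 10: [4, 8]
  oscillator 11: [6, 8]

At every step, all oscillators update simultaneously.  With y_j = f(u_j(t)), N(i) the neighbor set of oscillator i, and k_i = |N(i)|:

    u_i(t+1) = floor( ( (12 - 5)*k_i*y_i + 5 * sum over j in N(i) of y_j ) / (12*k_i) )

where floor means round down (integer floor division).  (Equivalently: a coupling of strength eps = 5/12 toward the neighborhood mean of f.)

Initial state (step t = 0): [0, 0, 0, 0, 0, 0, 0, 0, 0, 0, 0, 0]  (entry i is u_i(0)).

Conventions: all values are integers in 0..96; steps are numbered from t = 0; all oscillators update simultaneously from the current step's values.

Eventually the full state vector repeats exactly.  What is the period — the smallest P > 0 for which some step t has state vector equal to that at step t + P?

Simulating step by step:
t=0: [0, 0, 0, 0, 0, 0, 0, 0, 0, 0, 0, 0]
t=1: [0, 0, 0, 0, 0, 0, 0, 0, 0, 0, 0, 0]

Answer: 1
Key observation: The state at step 0, [0, 0, 0, 0, 0, 0, 0, 0, 0, 0, 0, 0], reappears at step 1 — and no state repeats earlier — so the cycle the system enters has period 1.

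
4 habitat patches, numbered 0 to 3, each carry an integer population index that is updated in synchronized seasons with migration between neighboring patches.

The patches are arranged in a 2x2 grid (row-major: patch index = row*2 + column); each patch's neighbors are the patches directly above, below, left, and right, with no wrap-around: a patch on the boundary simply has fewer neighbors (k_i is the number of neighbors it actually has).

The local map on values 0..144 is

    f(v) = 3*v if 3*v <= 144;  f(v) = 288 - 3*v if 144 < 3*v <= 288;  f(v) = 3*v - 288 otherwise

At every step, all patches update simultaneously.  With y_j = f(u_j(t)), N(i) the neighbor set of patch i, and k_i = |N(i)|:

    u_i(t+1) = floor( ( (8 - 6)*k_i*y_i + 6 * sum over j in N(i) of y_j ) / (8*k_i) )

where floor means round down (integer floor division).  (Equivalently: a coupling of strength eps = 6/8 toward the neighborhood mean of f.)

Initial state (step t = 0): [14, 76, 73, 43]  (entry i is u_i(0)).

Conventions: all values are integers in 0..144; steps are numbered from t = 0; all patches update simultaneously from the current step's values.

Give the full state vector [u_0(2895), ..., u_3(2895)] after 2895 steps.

Simulating step by step:
t=0: [14, 76, 73, 43]
t=1: [58, 79, 81, 80]
t=2: [64, 73, 72, 48]
t=3: [76, 107, 108, 88]
t=4: [40, 39, 40, 31]
t=5: [118, 109, 109, 112]
t=6: [45, 52, 52, 41]
t=7: [132, 129, 129, 129]
t=8: [101, 102, 102, 99]
t=9: [17, 13, 13, 15]
t=10: [42, 45, 45, 40]
t=11: [132, 126, 126, 131]
t=12: [94, 102, 102, 93]
t=13: [15, 10, 10, 15]
t=14: [33, 41, 41, 33]
t=15: [117, 105, 105, 117]
t=16: [36, 54, 54, 36]
t=17: [121, 112, 112, 121]
t=18: [54, 68, 68, 54]
t=19: [94, 115, 115, 94]
t=20: [44, 18, 18, 44]
t=21: [73, 112, 112, 73]
t=22: [53, 63, 63, 53]
t=23: [106, 121, 121, 106]
t=24: [63, 41, 41, 63]
t=25: [117, 105, 105, 117]

Answer: [117, 105, 105, 117]
Key observation: The state at step 15, [117, 105, 105, 117], reappears at step 25: the system is in a cycle of period 10 from step 15 on.  Therefore the state at step 2895 equals the state at step 15 + ((2895 - 15) mod 10) = 15, which is [117, 105, 105, 117].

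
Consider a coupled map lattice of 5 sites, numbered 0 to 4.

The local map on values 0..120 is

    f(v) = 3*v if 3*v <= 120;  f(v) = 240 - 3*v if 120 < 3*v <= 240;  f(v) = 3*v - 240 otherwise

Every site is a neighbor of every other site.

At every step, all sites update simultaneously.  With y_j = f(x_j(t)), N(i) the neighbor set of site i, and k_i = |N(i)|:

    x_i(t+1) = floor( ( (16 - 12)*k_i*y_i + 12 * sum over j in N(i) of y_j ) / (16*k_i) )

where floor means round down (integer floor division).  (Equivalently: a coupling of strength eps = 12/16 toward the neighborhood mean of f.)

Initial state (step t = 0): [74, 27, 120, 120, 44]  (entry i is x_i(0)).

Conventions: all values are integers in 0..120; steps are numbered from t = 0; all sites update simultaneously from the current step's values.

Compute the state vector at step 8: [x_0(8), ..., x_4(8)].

Simulating step by step:
t=0: [74, 27, 120, 120, 44]
t=1: [84, 88, 91, 91, 90]
t=2: [25, 26, 26, 26, 26]
t=3: [77, 77, 77, 77, 77]
t=4: [9, 9, 9, 9, 9]
t=5: [27, 27, 27, 27, 27]
t=6: [81, 81, 81, 81, 81]
t=7: [3, 3, 3, 3, 3]
t=8: [9, 9, 9, 9, 9]

Answer: [9, 9, 9, 9, 9]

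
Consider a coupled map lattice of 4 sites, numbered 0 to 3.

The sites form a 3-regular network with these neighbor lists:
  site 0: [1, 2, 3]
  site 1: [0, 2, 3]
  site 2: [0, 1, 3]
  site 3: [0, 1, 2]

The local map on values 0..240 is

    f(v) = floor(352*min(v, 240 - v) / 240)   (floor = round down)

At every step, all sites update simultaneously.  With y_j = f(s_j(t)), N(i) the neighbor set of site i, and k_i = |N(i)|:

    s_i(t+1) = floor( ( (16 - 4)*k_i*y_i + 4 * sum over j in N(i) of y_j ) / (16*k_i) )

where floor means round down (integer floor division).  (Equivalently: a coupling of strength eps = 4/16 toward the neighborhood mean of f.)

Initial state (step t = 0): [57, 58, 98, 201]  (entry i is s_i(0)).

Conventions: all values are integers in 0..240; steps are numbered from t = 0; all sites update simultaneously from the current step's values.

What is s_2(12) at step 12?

Simulating step by step:
t=0: [57, 58, 98, 201]
t=1: [86, 87, 126, 68]
t=2: [127, 127, 154, 109]
t=3: [161, 161, 135, 157]
t=4: [118, 118, 144, 122]
t=5: [170, 170, 148, 170]
t=6: [104, 104, 126, 104]
t=7: [153, 153, 163, 153]
t=8: [125, 125, 115, 125]
t=9: [168, 168, 168, 168]
t=10: [105, 105, 105, 105]
t=11: [154, 154, 154, 154]
t=12: [126, 126, 126, 126]

Answer: s_2(12) = 126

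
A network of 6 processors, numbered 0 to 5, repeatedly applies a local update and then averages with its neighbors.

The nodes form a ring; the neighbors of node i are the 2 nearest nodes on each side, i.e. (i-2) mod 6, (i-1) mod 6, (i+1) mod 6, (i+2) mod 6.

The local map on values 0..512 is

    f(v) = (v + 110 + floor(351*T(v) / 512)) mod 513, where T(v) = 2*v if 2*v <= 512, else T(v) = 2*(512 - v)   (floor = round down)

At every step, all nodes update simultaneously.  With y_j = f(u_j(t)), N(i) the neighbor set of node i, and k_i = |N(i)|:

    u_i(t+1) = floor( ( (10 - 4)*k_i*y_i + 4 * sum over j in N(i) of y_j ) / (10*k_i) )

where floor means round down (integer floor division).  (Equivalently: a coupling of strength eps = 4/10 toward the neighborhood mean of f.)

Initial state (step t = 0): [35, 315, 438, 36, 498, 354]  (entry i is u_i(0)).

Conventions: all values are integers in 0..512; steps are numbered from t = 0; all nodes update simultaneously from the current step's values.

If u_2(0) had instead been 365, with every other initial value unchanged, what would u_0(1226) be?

Answer: u_0(1226) = 136
Key observation: The state at step 26, [136, 136, 136, 136, 136, 136], reappears at step 30: the system is in a cycle of period 4 from step 26 on.  Therefore the state at step 1226 equals the state at step 26 + ((1226 - 26) mod 4) = 26, which is [136, 136, 136, 136, 136, 136].

Derivation:
t=0: [35, 315, 365, 36, 498, 354]
t=1: [177, 180, 166, 179, 140, 168]
t=2: [157, 118, 351, 160, 369, 354]
t=3: [377, 364, 253, 382, 227, 252]
t=4: [164, 168, 179, 163, 151, 177]
t=5: [400, 407, 209, 398, 383, 206]
t=6: [138, 136, 115, 138, 141, 111]
t=7: [425, 422, 404, 425, 429, 398]
t=8: [142, 143, 145, 142, 141, 146]
t=9: [447, 449, 450, 447, 446, 452]
t=10: [132, 132, 132, 132, 132, 131]
t=11: [421, 421, 422, 421, 421, 420]
t=12: [142, 142, 142, 142, 142, 142]
t=13: [446, 446, 446, 446, 446, 446]
t=14: [133, 133, 133, 133, 133, 133]
t=15: [425, 425, 425, 425, 425, 425]
t=16: [141, 141, 141, 141, 141, 141]
t=17: [444, 444, 444, 444, 444, 444]
t=18: [134, 134, 134, 134, 134, 134]
t=19: [427, 427, 427, 427, 427, 427]
t=20: [140, 140, 140, 140, 140, 140]
t=21: [441, 441, 441, 441, 441, 441]
t=22: [135, 135, 135, 135, 135, 135]
t=23: [430, 430, 430, 430, 430, 430]
t=24: [139, 139, 139, 139, 139, 139]
t=25: [439, 439, 439, 439, 439, 439]
t=26: [136, 136, 136, 136, 136, 136]
t=27: [432, 432, 432, 432, 432, 432]
t=28: [138, 138, 138, 138, 138, 138]
t=29: [437, 437, 437, 437, 437, 437]
t=30: [136, 136, 136, 136, 136, 136]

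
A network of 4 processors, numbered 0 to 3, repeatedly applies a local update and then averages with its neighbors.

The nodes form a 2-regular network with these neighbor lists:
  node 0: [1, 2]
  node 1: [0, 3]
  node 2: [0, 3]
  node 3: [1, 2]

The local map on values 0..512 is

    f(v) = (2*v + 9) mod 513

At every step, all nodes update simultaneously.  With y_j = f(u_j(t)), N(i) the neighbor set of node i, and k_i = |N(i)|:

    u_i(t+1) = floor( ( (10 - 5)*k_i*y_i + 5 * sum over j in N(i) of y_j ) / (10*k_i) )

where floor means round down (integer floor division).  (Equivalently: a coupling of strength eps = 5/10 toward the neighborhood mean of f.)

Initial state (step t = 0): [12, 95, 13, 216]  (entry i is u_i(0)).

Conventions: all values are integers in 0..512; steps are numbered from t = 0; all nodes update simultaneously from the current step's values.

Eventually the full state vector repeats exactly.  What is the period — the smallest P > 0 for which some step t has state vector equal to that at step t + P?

Answer: 8
Key observation: The state at step 19, [276, 292, 206, 222], reappears at step 27 — and no state repeats earlier — so the cycle the system enters has period 8.

Derivation:
t=0: [12, 95, 13, 216]
t=1: [75, 218, 136, 279]
t=2: [261, 275, 193, 208]
t=3: [119, 133, 308, 322]
t=4: [220, 234, 152, 166]
t=5: [422, 436, 354, 368]
t=6: [313, 327, 245, 259]
t=7: [223, 109, 283, 169]
t=8: [299, 314, 231, 245]
t=9: [195, 210, 383, 398]
t=10: [372, 387, 303, 318]
t=11: [213, 228, 144, 159]
t=12: [408, 423, 339, 354]
t=13: [285, 300, 216, 231]
t=14: [167, 182, 354, 369]
t=15: [315, 330, 246, 261]
t=16: [227, 114, 286, 173]
t=17: [307, 323, 238, 253]
t=18: [211, 99, 270, 157]
t=19: [276, 292, 206, 222]
t=20: [149, 165, 335, 351]
t=21: [279, 295, 209, 225]
t=22: [155, 171, 341, 357]
t=23: [291, 307, 221, 237]
t=24: [179, 195, 365, 381]
t=25: [339, 355, 269, 285]
t=26: [147, 163, 77, 93]
t=27: [276, 292, 206, 222]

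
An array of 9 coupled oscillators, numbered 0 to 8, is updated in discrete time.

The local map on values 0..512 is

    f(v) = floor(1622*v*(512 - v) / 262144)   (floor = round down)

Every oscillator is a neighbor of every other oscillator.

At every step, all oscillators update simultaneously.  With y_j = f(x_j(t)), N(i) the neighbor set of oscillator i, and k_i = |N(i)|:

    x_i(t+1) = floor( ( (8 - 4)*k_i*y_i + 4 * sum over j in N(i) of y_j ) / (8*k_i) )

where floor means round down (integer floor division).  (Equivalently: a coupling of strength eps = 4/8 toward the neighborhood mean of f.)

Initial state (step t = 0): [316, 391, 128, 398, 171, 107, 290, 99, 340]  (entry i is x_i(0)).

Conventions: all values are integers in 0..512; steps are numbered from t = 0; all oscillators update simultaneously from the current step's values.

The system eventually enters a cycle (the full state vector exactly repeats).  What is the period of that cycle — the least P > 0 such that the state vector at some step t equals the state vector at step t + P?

Simulating step by step:
t=0: [316, 391, 128, 398, 171, 107, 290, 99, 340]
t=1: [348, 308, 314, 303, 338, 298, 355, 291, 339]
t=2: [365, 380, 379, 382, 369, 383, 361, 384, 369]
t=3: [323, 314, 314, 312, 321, 312, 326, 311, 321]
t=4: [379, 382, 382, 383, 380, 383, 378, 383, 380]
t=5: [309, 307, 307, 306, 308, 306, 310, 306, 308]
t=6: [388, 388, 388, 389, 388, 389, 388, 389, 388]
t=7: [296, 296, 296, 296, 296, 296, 296, 296, 296]
t=8: [395, 395, 395, 395, 395, 395, 395, 395, 395]
t=9: [285, 285, 285, 285, 285, 285, 285, 285, 285]
t=10: [400, 400, 400, 400, 400, 400, 400, 400, 400]
t=11: [277, 277, 277, 277, 277, 277, 277, 277, 277]
t=12: [402, 402, 402, 402, 402, 402, 402, 402, 402]
t=13: [273, 273, 273, 273, 273, 273, 273, 273, 273]
t=14: [403, 403, 403, 403, 403, 403, 403, 403, 403]
t=15: [271, 271, 271, 271, 271, 271, 271, 271, 271]
t=16: [404, 404, 404, 404, 404, 404, 404, 404, 404]
t=17: [269, 269, 269, 269, 269, 269, 269, 269, 269]
t=18: [404, 404, 404, 404, 404, 404, 404, 404, 404]

Answer: 2
Key observation: The state at step 16, [404, 404, 404, 404, 404, 404, 404, 404, 404], reappears at step 18 — and no state repeats earlier — so the cycle the system enters has period 2.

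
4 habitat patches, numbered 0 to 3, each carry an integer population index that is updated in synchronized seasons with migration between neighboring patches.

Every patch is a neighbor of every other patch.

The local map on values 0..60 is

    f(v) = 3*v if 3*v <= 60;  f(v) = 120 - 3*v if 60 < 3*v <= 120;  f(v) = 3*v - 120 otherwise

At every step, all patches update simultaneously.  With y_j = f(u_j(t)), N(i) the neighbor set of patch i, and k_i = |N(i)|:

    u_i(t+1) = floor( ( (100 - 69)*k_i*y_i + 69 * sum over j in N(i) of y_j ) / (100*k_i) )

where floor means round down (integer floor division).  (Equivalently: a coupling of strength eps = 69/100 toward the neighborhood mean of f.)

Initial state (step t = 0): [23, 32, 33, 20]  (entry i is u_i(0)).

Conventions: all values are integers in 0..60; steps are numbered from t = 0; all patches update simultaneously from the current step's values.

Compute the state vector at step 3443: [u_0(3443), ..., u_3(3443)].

Answer: [54, 54, 54, 54]
Key observation: The state at step 4, [42, 42, 42, 42], reappears at step 8: the system is in a cycle of period 4 from step 4 on.  Therefore the state at step 3443 equals the state at step 4 + ((3443 - 4) mod 4) = 7, which is [54, 54, 54, 54].

Derivation:
t=0: [23, 32, 33, 20]
t=1: [39, 37, 37, 40]
t=2: [5, 5, 5, 4]
t=3: [14, 14, 14, 14]
t=4: [42, 42, 42, 42]
t=5: [6, 6, 6, 6]
t=6: [18, 18, 18, 18]
t=7: [54, 54, 54, 54]
t=8: [42, 42, 42, 42]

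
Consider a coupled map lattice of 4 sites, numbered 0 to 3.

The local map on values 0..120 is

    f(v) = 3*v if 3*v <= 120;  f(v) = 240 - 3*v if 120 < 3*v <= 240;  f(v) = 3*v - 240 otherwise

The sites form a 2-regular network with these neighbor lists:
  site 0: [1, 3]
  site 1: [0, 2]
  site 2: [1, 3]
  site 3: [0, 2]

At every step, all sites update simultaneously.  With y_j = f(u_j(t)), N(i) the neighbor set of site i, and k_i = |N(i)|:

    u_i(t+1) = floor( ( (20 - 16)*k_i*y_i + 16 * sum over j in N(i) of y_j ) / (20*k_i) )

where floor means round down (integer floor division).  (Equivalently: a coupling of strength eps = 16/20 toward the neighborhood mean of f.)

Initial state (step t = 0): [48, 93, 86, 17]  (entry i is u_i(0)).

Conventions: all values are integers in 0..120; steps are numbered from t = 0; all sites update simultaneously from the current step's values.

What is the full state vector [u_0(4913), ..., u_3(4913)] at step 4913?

Simulating step by step:
t=0: [48, 93, 86, 17]
t=1: [55, 53, 39, 55]
t=2: [77, 93, 85, 91]
t=3: [30, 17, 31, 16]
t=4: [57, 83, 58, 82]
t=5: [19, 55, 19, 55]
t=6: [71, 60, 71, 60]
t=7: [53, 33, 53, 33]
t=8: [95, 84, 95, 84]
t=9: [18, 38, 18, 38]
t=10: [102, 66, 102, 66]
t=11: [46, 61, 46, 61]
t=12: [66, 93, 66, 93]
t=13: [39, 41, 39, 41]
t=14: [117, 117, 117, 117]
t=15: [111, 111, 111, 111]
t=16: [93, 93, 93, 93]
t=17: [39, 39, 39, 39]
t=18: [117, 117, 117, 117]

Answer: [39, 39, 39, 39]
Key observation: The state at step 14, [117, 117, 117, 117], reappears at step 18: the system is in a cycle of period 4 from step 14 on.  Therefore the state at step 4913 equals the state at step 14 + ((4913 - 14) mod 4) = 17, which is [39, 39, 39, 39].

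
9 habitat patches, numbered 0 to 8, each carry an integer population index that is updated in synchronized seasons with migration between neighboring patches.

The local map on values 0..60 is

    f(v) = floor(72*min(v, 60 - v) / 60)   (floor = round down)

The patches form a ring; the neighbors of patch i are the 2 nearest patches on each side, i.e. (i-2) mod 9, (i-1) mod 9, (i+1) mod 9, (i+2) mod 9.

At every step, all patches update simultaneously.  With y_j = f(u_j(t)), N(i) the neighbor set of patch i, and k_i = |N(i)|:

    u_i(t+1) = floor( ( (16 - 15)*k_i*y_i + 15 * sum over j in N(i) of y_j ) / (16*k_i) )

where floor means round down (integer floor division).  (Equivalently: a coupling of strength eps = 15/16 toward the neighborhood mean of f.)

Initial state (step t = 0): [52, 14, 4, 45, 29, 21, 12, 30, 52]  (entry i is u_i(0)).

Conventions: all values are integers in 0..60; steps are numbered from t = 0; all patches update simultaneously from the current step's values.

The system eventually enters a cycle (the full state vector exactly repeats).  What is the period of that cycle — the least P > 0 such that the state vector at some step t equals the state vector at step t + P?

Answer: 2
Key observation: The state at step 7, [32, 32, 32, 32, 32, 32, 32, 32, 32], reappears at step 9 — and no state repeats earlier — so the cycle the system enters has period 2.

Derivation:
t=0: [52, 14, 4, 45, 29, 21, 12, 30, 52]
t=1: [15, 10, 18, 19, 16, 25, 25, 15, 18]
t=2: [18, 19, 17, 20, 25, 22, 22, 24, 19]
t=3: [22, 21, 23, 24, 24, 26, 26, 24, 24]
t=4: [26, 27, 26, 27, 29, 28, 28, 28, 27]
t=5: [31, 31, 32, 32, 32, 33, 33, 32, 32]
t=6: [33, 33, 33, 33, 32, 32, 32, 32, 33]
t=7: [32, 32, 32, 32, 32, 32, 32, 32, 32]
t=8: [33, 33, 33, 33, 33, 33, 33, 33, 33]
t=9: [32, 32, 32, 32, 32, 32, 32, 32, 32]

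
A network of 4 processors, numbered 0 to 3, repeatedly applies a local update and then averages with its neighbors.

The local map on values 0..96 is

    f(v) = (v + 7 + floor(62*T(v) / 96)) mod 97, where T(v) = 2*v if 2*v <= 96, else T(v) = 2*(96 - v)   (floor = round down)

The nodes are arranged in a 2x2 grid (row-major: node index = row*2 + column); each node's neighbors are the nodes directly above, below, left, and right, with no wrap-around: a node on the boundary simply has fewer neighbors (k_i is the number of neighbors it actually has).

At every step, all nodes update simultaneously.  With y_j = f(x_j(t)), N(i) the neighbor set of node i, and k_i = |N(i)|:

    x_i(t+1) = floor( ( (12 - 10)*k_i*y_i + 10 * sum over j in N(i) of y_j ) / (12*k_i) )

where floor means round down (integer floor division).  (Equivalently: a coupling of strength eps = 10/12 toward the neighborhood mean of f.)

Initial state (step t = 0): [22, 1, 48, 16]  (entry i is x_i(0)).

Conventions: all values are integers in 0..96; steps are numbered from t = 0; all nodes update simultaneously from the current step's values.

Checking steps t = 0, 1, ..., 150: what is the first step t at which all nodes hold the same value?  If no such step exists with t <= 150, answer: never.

Answer: 17
Key observation: Synchronization is absorbing here: once all nodes are equal they stay equal, and step 17 is the first all-equal step.

Derivation:
t=0: [22, 1, 48, 16]  (not all equal)
t=1: [21, 43, 45, 19]  (not all equal)
t=2: [17, 45, 45, 17]  (not all equal)
t=3: [18, 39, 39, 18]  (not all equal)
t=4: [88, 56, 56, 88]  (not all equal)
t=5: [15, 9, 9, 15]  (not all equal)
t=6: [29, 38, 38, 29]  (not all equal)
t=7: [90, 76, 76, 90]  (not all equal)
t=8: [10, 7, 7, 10]  (not all equal)
t=9: [24, 28, 28, 24]  (not all equal)
t=10: [69, 63, 63, 69]  (not all equal)
t=11: [14, 13, 13, 14]  (not all equal)
t=12: [36, 38, 38, 36]  (not all equal)
t=13: [93, 89, 89, 93]  (not all equal)
t=14: [7, 6, 6, 7]  (not all equal)
t=15: [20, 22, 22, 20]  (not all equal)
t=16: [56, 52, 52, 56]  (not all equal)
t=17: [17, 17, 17, 17]  (all equal)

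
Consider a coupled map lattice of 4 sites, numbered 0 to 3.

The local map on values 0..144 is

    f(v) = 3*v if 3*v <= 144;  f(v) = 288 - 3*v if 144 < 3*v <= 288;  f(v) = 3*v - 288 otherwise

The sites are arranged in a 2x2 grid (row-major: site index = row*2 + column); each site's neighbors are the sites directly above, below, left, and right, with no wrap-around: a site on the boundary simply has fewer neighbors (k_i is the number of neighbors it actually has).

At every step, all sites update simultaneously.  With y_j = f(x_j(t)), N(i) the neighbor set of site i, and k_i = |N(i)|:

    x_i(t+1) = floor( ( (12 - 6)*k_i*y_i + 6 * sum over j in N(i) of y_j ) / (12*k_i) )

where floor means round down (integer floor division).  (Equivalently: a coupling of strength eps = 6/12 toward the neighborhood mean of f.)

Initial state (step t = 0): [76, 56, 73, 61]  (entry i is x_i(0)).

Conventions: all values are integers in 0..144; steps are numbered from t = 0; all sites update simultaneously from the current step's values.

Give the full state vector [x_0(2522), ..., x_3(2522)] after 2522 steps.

Simulating step by step:
t=0: [76, 56, 73, 61]
t=1: [77, 101, 75, 99]
t=2: [48, 24, 48, 24]
t=3: [126, 90, 126, 90]
t=4: [72, 36, 72, 36]
t=5: [81, 99, 81, 99]
t=6: [36, 18, 36, 18]
t=7: [94, 67, 94, 67]
t=8: [26, 66, 26, 66]
t=9: [81, 87, 81, 87]
t=10: [40, 31, 40, 31]
t=11: [113, 99, 113, 99]
t=12: [40, 19, 40, 19]
t=13: [104, 72, 104, 72]
t=14: [36, 60, 36, 60]
t=15: [108, 108, 108, 108]
t=16: [36, 36, 36, 36]
t=17: [108, 108, 108, 108]

Answer: [36, 36, 36, 36]
Key observation: The state at step 15, [108, 108, 108, 108], reappears at step 17: the system is in a cycle of period 2 from step 15 on.  Therefore the state at step 2522 equals the state at step 15 + ((2522 - 15) mod 2) = 16, which is [36, 36, 36, 36].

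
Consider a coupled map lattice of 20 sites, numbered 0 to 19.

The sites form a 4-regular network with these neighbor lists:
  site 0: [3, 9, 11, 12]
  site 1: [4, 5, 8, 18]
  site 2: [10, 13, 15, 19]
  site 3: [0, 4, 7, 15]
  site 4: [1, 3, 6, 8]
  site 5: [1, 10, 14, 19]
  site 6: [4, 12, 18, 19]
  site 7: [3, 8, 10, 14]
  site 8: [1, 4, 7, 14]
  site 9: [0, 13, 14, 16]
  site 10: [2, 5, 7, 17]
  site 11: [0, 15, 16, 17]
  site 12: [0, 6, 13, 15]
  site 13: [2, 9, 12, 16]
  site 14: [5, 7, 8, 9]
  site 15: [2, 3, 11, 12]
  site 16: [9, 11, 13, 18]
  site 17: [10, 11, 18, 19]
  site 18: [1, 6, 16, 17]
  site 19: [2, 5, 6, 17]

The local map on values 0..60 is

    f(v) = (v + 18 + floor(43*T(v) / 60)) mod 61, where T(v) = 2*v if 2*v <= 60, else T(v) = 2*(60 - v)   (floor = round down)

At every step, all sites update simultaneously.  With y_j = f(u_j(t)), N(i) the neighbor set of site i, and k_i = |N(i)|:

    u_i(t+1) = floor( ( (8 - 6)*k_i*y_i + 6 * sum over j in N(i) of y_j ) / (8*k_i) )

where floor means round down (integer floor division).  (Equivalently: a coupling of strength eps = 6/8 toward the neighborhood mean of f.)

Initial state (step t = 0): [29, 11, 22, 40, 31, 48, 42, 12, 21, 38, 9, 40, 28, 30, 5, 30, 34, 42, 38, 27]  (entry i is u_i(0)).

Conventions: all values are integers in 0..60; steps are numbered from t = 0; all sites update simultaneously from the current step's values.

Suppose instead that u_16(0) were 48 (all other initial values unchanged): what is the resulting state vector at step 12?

Simulating step by step:
t=0: [29, 11, 22, 40, 31, 48, 42, 12, 21, 38, 9, 40, 28, 30, 5, 30, 48, 42, 38, 27]
t=1: [25, 26, 25, 31, 26, 30, 25, 30, 30, 26, 29, 25, 27, 23, 26, 23, 25, 27, 27, 20]
t=2: [20, 24, 14, 22, 23, 21, 17, 27, 24, 17, 25, 17, 16, 17, 25, 18, 17, 18, 19, 17]
t=3: [35, 10, 38, 9, 21, 22, 39, 16, 16, 41, 19, 26, 37, 57, 23, 33, 48, 25, 25, 37]
t=4: [27, 27, 20, 32, 32, 18, 20, 34, 36, 21, 21, 22, 25, 23, 30, 27, 20, 16, 24, 21]
t=5: [17, 18, 10, 26, 22, 12, 14, 24, 27, 14, 18, 22, 15, 9, 19, 16, 9, 21, 20, 14]
t=6: [40, 15, 38, 31, 20, 22, 35, 12, 10, 39, 21, 32, 52, 44, 26, 37, 29, 14, 19, 40]
t=7: [25, 24, 21, 26, 29, 22, 16, 30, 34, 24, 27, 31, 23, 24, 28, 26, 21, 25, 30, 27]
t=8: [18, 21, 16, 22, 29, 18, 31, 25, 25, 15, 17, 18, 23, 11, 21, 17, 18, 23, 25, 22]
t=9: [14, 13, 46, 21, 18, 15, 19, 21, 15, 23, 30, 13, 27, 33, 18, 29, 21, 19, 13, 20]
t=10: [30, 41, 22, 18, 21, 29, 15, 19, 24, 19, 24, 29, 26, 19, 24, 25, 27, 25, 24, 16]
t=11: [16, 18, 19, 10, 19, 27, 32, 9, 13, 13, 14, 22, 24, 11, 12, 14, 14, 25, 25, 34]
t=12: [35, 17, 33, 38, 23, 29, 19, 45, 28, 49, 28, 35, 37, 33, 41, 26, 35, 24, 22, 20]

Answer: [35, 17, 33, 38, 23, 29, 19, 45, 28, 49, 28, 35, 37, 33, 41, 26, 35, 24, 22, 20]
Key observation: This trace re-runs the system from the modified initial state.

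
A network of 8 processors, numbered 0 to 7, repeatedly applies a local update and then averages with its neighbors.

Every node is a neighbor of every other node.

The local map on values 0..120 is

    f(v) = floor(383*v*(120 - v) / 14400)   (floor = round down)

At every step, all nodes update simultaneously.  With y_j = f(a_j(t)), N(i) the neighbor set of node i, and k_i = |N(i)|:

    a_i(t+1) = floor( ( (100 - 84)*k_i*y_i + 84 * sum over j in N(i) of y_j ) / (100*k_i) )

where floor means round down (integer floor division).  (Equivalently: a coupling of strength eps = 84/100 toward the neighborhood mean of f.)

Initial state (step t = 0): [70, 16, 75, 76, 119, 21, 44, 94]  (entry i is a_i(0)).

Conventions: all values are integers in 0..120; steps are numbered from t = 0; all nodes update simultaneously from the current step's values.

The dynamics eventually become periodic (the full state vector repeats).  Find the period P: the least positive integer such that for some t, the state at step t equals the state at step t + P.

Answer: 2
Key observation: The state at step 4, [95, 95, 95, 95, 95, 95, 95, 95], reappears at step 6 — and no state repeats earlier — so the cycle the system enters has period 2.

Derivation:
t=0: [70, 16, 75, 76, 119, 21, 44, 94]
t=1: [66, 64, 66, 66, 63, 65, 66, 65]
t=2: [94, 94, 94, 94, 94, 94, 94, 94]
t=3: [65, 65, 65, 65, 65, 65, 65, 65]
t=4: [95, 95, 95, 95, 95, 95, 95, 95]
t=5: [63, 63, 63, 63, 63, 63, 63, 63]
t=6: [95, 95, 95, 95, 95, 95, 95, 95]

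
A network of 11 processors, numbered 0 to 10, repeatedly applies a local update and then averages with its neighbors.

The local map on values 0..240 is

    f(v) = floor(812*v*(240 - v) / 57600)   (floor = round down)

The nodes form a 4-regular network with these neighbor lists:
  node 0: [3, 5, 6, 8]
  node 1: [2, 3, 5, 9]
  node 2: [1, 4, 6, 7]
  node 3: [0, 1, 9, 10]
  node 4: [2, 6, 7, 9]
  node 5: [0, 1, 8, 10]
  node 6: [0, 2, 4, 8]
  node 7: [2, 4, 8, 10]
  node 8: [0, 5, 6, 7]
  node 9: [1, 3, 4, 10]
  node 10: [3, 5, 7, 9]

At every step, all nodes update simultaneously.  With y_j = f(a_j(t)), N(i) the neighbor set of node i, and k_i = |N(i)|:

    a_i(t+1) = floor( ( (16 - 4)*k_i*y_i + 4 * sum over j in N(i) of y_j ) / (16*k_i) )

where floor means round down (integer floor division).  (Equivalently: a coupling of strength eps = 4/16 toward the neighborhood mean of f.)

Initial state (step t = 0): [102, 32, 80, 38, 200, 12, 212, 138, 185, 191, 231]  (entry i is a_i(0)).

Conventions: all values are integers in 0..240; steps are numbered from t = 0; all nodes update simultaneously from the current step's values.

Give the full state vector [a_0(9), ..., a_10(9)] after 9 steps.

Simulating step by step:
t=0: [102, 32, 80, 38, 200, 12, 212, 138, 185, 191, 231]
t=1: [171, 98, 165, 109, 121, 57, 101, 177, 139, 119, 51]
t=2: [170, 192, 177, 194, 197, 153, 193, 162, 189, 197, 145]
t=3: [161, 133, 152, 131, 125, 179, 131, 171, 142, 124, 183]
t=4: [181, 196, 189, 196, 198, 159, 198, 170, 190, 198, 155]
t=5: [147, 125, 133, 126, 121, 172, 121, 160, 138, 121, 175]
t=6: [191, 199, 199, 198, 200, 170, 201, 182, 194, 199, 166]
t=7: [130, 118, 116, 121, 114, 159, 112, 143, 128, 118, 163]
t=8: [199, 200, 201, 200, 201, 184, 201, 195, 200, 200, 180]
t=9: [116, 113, 110, 114, 110, 139, 110, 122, 114, 114, 144]

Answer: [116, 113, 110, 114, 110, 139, 110, 122, 114, 114, 144]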